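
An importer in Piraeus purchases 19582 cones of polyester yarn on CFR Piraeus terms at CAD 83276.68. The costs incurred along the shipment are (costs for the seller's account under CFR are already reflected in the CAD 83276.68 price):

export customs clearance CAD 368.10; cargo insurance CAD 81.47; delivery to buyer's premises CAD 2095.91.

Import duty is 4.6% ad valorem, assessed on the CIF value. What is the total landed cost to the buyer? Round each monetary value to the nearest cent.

CFR: the seller pays costs through ocean freight to the destination port, but not insurance.
Already in the invoice (seller's account under CFR): export clearance — exclude.
CIF value = CFR price + insurance = 83276.68 + 81.47 = 83358.15
Import duty = 83358.15 × 4.6% = 3834.47
Buyer bears: insurance 81.47 + delivery 2095.91 + duty 3834.47 = 6011.85
Landed cost = invoice 83276.68 + 6011.85 = 89288.53

Total landed cost: CAD 89288.53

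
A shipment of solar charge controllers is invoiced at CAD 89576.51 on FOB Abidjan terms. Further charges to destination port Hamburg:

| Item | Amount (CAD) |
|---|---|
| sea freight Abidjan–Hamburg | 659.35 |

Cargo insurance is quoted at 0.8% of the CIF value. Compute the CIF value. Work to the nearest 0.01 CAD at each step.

Let C be the CIF value. C = FOB price + freight + 0.8% × C
C − 0.8% × C = 89576.51 + 659.35
0.992 × C = 90235.86
C = 90235.86 / 0.992 = 90963.57
Insurance premium = 0.8% × 90963.57 = 727.71

CIF value: CAD 90963.57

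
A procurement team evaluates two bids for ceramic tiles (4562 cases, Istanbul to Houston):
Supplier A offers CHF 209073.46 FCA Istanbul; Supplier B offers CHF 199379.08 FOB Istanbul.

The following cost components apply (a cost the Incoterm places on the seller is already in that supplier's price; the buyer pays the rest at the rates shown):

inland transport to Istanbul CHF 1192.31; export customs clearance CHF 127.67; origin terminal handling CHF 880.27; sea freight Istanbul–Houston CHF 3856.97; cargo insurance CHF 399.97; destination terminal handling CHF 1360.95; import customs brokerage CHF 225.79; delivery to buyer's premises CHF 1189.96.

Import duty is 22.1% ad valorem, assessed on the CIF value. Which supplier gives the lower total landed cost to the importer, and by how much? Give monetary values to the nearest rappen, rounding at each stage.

Supplier A (FCA):
CIF value = FCA price + origin terminal + freight + insurance = 209073.46 + 880.27 + 3856.97 + 399.97 = 214210.67
Import duty = 214210.67 × 22.1% = 47340.56
Buyer bears (A): 880.27 + 3856.97 + 399.97 + 1360.95 + 225.79 + 1189.96 = 7913.91
Landed cost (A) = invoice 209073.46 + 7913.91 + duty 47340.56 = 264327.93
Supplier B (FOB):
CIF value = FOB price + freight + insurance = 199379.08 + 3856.97 + 399.97 = 203636.02
Import duty = 203636.02 × 22.1% = 45003.56
Buyer bears (B): 3856.97 + 399.97 + 1360.95 + 225.79 + 1189.96 = 7033.64
Landed cost (B) = invoice 199379.08 + 7033.64 + duty 45003.56 = 251416.28
Difference = |264327.93 − 251416.28| = 12911.65

Supplier B is cheaper by CHF 12911.65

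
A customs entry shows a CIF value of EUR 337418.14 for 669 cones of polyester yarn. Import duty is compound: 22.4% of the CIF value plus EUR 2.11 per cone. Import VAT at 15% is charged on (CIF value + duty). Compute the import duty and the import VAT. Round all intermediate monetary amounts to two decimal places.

Import duty: EUR 76993.25; import VAT: EUR 62161.71

Ad valorem component: 337418.14 × 22.4% = 75581.66
Specific component: 669 × 2.11 = 1411.59
Import duty = 75581.66 + 1411.59 = 76993.25
VAT base = CIF + duty = 337418.14 + 76993.25 = 414411.39
Import VAT = 414411.39 × 15% = 62161.71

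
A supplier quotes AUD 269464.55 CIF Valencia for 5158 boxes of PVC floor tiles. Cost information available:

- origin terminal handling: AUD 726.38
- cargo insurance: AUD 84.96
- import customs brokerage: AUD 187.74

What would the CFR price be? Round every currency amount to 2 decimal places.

CFR price: AUD 269379.59

Not relevant to the conversion: origin terminal — on the seller under both CIF and CFR; already in the CIF price and stays in the CFR price. brokerage — on the buyer under both terms; not part of either seller's price.
From CIF to CFR, the seller no longer bears: insurance.
CFR price = 269464.55 − 84.96 = 269379.59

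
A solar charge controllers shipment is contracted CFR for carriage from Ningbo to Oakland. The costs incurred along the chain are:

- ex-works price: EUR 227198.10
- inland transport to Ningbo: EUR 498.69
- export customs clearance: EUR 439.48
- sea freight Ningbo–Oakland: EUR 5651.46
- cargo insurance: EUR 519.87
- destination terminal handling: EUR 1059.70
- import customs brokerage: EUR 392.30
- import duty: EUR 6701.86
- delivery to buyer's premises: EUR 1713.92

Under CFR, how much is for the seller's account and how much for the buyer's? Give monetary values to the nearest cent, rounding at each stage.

Seller: EUR 233787.73; buyer: EUR 10387.65

CFR: the seller pays costs through ocean freight to the destination port, but not insurance.
Seller's account: goods 227198.10 + inland to port 498.69 + export clearance 439.48 + freight 5651.46 = 233787.73
Buyer's account: insurance 519.87 + destination terminal 1059.70 + brokerage 392.30 + duty 6701.86 + delivery 1713.92 = 10387.65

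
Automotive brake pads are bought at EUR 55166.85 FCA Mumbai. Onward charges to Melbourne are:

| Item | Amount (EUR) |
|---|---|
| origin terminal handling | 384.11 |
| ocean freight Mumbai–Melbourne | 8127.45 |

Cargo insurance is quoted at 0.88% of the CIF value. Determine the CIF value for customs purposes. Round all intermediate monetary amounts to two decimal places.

CIF value: EUR 64243.76

Let C be the CIF value. C = FCA price + pre-shipment costs + freight + 0.88% × C
C − 0.88% × C = 55166.85 + 384.11 + 8127.45
0.9912 × C = 63678.41
C = 63678.41 / 0.9912 = 64243.76
Insurance premium = 0.88% × 64243.76 = 565.35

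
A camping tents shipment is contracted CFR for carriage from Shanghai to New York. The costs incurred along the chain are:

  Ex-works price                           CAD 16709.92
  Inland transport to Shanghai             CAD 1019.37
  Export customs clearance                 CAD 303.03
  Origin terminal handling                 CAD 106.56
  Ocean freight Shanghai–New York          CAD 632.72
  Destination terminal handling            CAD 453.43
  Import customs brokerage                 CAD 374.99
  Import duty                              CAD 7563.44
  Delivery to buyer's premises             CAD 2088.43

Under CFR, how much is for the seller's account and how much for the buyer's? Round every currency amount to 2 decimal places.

CFR: the seller pays costs through ocean freight to the destination port, but not insurance.
Seller's account: goods 16709.92 + inland to port 1019.37 + export clearance 303.03 + origin terminal 106.56 + freight 632.72 = 18771.60
Buyer's account: destination terminal 453.43 + brokerage 374.99 + duty 7563.44 + delivery 2088.43 = 10480.29

Seller: CAD 18771.60; buyer: CAD 10480.29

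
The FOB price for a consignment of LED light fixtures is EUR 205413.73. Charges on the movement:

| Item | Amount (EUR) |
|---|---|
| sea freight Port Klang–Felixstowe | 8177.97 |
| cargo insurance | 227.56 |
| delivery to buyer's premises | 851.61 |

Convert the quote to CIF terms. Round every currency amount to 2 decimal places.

Not relevant to the conversion: delivery — on the buyer under both terms; not part of either seller's price.
From FOB to CIF, the seller additionally bears: freight, insurance.
CIF price = 205413.73 + 8177.97 + 227.56 = 213819.26

CIF price: EUR 213819.26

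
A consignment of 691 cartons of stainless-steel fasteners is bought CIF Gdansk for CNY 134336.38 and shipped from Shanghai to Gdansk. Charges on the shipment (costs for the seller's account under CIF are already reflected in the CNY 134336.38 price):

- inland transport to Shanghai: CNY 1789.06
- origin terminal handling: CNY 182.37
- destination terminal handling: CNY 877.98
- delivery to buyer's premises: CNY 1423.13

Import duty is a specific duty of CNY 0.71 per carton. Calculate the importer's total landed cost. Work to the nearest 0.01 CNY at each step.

Total landed cost: CNY 137128.10

CIF: the seller pays costs through ocean freight and marine insurance to the destination port.
Already in the invoice (seller's account under CIF): inland to port, origin terminal — exclude.
The CIF price already equals the CIF value: 134336.38
Import duty = 691 × 0.71 = 490.61
Buyer bears: destination terminal 877.98 + delivery 1423.13 + duty 490.61 = 2791.72
Landed cost = invoice 134336.38 + 2791.72 = 137128.10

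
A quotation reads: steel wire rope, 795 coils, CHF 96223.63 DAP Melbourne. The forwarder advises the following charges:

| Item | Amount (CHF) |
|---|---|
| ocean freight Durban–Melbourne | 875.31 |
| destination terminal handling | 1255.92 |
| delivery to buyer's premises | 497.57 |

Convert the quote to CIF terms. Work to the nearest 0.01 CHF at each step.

CIF price: CHF 94470.14

Not relevant to the conversion: freight — on the seller under both DAP and CIF; already in the DAP price and stays in the CIF price.
From DAP to CIF, the seller no longer bears: destination terminal, delivery.
CIF price = 96223.63 − 1255.92 − 497.57 = 94470.14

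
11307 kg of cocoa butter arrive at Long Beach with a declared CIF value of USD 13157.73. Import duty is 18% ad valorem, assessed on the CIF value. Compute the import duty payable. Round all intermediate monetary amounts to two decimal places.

Import duty: USD 2368.39

Import duty = 13157.73 × 18% = 2368.39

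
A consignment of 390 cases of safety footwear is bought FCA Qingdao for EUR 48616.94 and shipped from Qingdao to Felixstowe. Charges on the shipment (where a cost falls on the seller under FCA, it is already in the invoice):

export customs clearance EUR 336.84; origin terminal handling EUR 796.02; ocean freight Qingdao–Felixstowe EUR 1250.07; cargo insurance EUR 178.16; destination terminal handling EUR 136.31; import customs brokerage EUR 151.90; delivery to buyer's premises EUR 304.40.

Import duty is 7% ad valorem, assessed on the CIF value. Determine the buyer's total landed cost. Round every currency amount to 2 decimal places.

FCA: the seller delivers export-cleared goods to the carrier; the buyer bears costs from that point.
Already in the invoice (seller's account under FCA): export clearance — exclude.
CIF value = FCA price + origin terminal + freight + insurance = 48616.94 + 796.02 + 1250.07 + 178.16 = 50841.19
Import duty = 50841.19 × 7% = 3558.88
Buyer bears: origin terminal 796.02 + freight 1250.07 + insurance 178.16 + destination terminal 136.31 + brokerage 151.90 + delivery 304.40 + duty 3558.88 = 6375.74
Landed cost = invoice 48616.94 + 6375.74 = 54992.68

Total landed cost: EUR 54992.68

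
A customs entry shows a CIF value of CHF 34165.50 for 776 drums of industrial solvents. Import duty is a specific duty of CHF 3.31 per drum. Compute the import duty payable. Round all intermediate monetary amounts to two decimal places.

Import duty: CHF 2568.56

Import duty = 776 × 3.31 = 2568.56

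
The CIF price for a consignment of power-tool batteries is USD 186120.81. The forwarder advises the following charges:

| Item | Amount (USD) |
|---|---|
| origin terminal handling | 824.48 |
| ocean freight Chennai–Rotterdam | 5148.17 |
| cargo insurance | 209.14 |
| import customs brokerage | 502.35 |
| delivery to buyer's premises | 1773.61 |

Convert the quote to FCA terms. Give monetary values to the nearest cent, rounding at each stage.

FCA price: USD 179939.02

Not relevant to the conversion: brokerage, delivery — on the buyer under both terms; not part of either seller's price.
From CIF to FCA, the seller no longer bears: origin terminal, freight, insurance.
FCA price = 186120.81 − 824.48 − 5148.17 − 209.14 = 179939.02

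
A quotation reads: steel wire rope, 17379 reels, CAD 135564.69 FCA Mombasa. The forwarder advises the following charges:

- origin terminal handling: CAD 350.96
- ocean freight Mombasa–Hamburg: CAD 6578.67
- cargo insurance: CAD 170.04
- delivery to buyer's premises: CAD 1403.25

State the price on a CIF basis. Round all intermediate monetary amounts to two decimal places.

Not relevant to the conversion: delivery — on the buyer under both terms; not part of either seller's price.
From FCA to CIF, the seller additionally bears: origin terminal, freight, insurance.
CIF price = 135564.69 + 350.96 + 6578.67 + 170.04 = 142664.36

CIF price: CAD 142664.36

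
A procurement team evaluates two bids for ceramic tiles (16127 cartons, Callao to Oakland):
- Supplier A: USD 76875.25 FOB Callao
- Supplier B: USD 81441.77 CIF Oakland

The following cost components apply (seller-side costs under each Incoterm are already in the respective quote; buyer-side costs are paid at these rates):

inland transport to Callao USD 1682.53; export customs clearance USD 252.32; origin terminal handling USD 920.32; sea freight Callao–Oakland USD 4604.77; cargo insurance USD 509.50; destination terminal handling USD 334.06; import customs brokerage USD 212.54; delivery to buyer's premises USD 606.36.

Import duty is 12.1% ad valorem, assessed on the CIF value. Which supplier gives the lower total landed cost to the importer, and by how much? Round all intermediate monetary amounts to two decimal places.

Supplier B is cheaper by USD 614.03

Supplier A (FOB):
CIF value = FOB price + freight + insurance = 76875.25 + 4604.77 + 509.50 = 81989.52
Import duty = 81989.52 × 12.1% = 9920.73
Buyer bears (A): 4604.77 + 509.50 + 334.06 + 212.54 + 606.36 = 6267.23
Landed cost (A) = invoice 76875.25 + 6267.23 + duty 9920.73 = 93063.21
Supplier B (CIF):
The CIF price already equals the CIF value: 81441.77
Import duty = 81441.77 × 12.1% = 9854.45
Buyer bears (B): 334.06 + 212.54 + 606.36 = 1152.96
Landed cost (B) = invoice 81441.77 + 1152.96 + duty 9854.45 = 92449.18
Difference = |93063.21 − 92449.18| = 614.03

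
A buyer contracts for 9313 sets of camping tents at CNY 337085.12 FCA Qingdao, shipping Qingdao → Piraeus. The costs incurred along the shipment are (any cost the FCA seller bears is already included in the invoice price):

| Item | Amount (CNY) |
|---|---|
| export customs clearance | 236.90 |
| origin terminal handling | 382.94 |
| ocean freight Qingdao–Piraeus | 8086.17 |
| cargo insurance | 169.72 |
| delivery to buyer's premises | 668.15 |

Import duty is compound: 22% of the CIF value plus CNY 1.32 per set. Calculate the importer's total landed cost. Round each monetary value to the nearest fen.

FCA: the seller delivers export-cleared goods to the carrier; the buyer bears costs from that point.
Already in the invoice (seller's account under FCA): export clearance — exclude.
CIF value = FCA price + origin terminal + freight + insurance = 337085.12 + 382.94 + 8086.17 + 169.72 = 345723.95
Ad valorem component: 345723.95 × 22% = 76059.27
Specific component: 9313 × 1.32 = 12293.16
Import duty = 76059.27 + 12293.16 = 88352.43
Buyer bears: origin terminal 382.94 + freight 8086.17 + insurance 169.72 + delivery 668.15 + duty 88352.43 = 97659.41
Landed cost = invoice 337085.12 + 97659.41 = 434744.53

Total landed cost: CNY 434744.53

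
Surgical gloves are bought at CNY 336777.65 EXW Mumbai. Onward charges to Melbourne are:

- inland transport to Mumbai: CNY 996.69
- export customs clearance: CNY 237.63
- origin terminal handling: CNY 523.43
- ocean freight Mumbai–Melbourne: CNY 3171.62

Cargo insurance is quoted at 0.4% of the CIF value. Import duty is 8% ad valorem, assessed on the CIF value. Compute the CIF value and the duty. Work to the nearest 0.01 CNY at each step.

Let C be the CIF value. C = EXW price + pre-shipment costs + freight + 0.4% × C
C − 0.4% × C = 336777.65 + 996.69 + 237.63 + 523.43 + 3171.62
0.996 × C = 341707.02
C = 341707.02 / 0.996 = 343079.34
Insurance premium = 0.4% × 343079.34 = 1372.32
Import duty = 343079.34 × 8% = 27446.35

CIF value: CNY 343079.34; import duty: CNY 27446.35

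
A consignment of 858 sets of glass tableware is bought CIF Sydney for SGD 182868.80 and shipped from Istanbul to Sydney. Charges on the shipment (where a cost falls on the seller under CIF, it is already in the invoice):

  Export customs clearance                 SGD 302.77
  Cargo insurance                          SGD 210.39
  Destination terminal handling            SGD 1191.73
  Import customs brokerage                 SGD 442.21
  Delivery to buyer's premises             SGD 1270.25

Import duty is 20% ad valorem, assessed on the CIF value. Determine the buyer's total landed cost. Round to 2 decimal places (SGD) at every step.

CIF: the seller pays costs through ocean freight and marine insurance to the destination port.
Already in the invoice (seller's account under CIF): export clearance, insurance — exclude.
The CIF price already equals the CIF value: 182868.80
Import duty = 182868.80 × 20% = 36573.76
Buyer bears: destination terminal 1191.73 + brokerage 442.21 + delivery 1270.25 + duty 36573.76 = 39477.95
Landed cost = invoice 182868.80 + 39477.95 = 222346.75

Total landed cost: SGD 222346.75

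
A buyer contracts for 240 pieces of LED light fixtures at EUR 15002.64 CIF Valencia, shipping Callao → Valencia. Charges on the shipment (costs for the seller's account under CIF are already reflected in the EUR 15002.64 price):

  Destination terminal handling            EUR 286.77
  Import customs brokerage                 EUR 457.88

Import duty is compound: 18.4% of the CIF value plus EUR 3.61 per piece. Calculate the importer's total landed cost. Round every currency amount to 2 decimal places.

CIF: the seller pays costs through ocean freight and marine insurance to the destination port.
The CIF price already equals the CIF value: 15002.64
Ad valorem component: 15002.64 × 18.4% = 2760.49
Specific component: 240 × 3.61 = 866.40
Import duty = 2760.49 + 866.40 = 3626.89
Buyer bears: destination terminal 286.77 + brokerage 457.88 + duty 3626.89 = 4371.54
Landed cost = invoice 15002.64 + 4371.54 = 19374.18

Total landed cost: EUR 19374.18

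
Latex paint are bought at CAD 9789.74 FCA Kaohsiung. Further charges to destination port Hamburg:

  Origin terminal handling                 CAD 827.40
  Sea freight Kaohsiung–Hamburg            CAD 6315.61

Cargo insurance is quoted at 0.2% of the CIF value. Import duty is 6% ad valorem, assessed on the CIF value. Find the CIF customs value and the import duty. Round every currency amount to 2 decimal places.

CIF value: CAD 16966.68; import duty: CAD 1018.00

Let C be the CIF value. C = FCA price + pre-shipment costs + freight + 0.2% × C
C − 0.2% × C = 9789.74 + 827.40 + 6315.61
0.998 × C = 16932.75
C = 16932.75 / 0.998 = 16966.68
Insurance premium = 0.2% × 16966.68 = 33.93
Import duty = 16966.68 × 6% = 1018.00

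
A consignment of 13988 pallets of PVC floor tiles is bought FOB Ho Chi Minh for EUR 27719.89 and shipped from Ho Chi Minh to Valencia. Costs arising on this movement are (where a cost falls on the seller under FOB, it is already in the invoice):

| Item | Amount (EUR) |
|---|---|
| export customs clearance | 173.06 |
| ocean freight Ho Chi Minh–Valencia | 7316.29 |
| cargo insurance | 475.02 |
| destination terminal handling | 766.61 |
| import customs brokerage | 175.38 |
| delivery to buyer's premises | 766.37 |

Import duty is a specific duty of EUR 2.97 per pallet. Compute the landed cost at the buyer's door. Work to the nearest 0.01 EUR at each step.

Total landed cost: EUR 78763.92

FOB: the seller bears costs until goods are on board at the origin port; the buyer bears freight, insurance and all costs thereafter.
Already in the invoice (seller's account under FOB): export clearance — exclude.
CIF value = FOB price + freight + insurance = 27719.89 + 7316.29 + 475.02 = 35511.20
Import duty = 13988 × 2.97 = 41544.36
Buyer bears: freight 7316.29 + insurance 475.02 + destination terminal 766.61 + brokerage 175.38 + delivery 766.37 + duty 41544.36 = 51044.03
Landed cost = invoice 27719.89 + 51044.03 = 78763.92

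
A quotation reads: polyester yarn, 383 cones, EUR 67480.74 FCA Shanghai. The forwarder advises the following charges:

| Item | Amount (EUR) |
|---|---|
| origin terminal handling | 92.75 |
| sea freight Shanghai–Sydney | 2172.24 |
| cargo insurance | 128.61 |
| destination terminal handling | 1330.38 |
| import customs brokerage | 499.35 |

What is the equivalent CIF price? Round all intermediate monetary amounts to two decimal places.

Not relevant to the conversion: brokerage, destination terminal — on the buyer under both terms; not part of either seller's price.
From FCA to CIF, the seller additionally bears: origin terminal, freight, insurance.
CIF price = 67480.74 + 92.75 + 2172.24 + 128.61 = 69874.34

CIF price: EUR 69874.34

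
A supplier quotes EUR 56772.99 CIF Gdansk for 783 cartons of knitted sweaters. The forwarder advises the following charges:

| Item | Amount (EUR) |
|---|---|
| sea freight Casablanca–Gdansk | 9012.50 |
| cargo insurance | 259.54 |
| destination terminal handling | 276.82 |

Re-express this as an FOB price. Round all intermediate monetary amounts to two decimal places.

Not relevant to the conversion: destination terminal — on the buyer under both terms; not part of either seller's price.
From CIF to FOB, the seller no longer bears: freight, insurance.
FOB price = 56772.99 − 9012.50 − 259.54 = 47500.95

FOB price: EUR 47500.95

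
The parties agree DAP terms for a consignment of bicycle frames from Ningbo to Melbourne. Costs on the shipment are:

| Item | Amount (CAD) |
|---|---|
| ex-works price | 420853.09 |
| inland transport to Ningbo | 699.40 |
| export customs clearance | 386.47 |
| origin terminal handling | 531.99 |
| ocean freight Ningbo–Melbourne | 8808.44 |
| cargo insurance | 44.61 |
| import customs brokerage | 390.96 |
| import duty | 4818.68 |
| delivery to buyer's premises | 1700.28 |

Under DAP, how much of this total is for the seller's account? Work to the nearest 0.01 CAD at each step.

DAP: the seller bears all costs to the named destination except import duty and clearance.
Seller's account: goods 420853.09 + inland to port 699.40 + export clearance 386.47 + origin terminal 531.99 + freight 8808.44 + insurance 44.61 + delivery 1700.28 = 433024.28
Buyer's account: brokerage 390.96 + duty 4818.68 = 5209.64

Seller's account: CAD 433024.28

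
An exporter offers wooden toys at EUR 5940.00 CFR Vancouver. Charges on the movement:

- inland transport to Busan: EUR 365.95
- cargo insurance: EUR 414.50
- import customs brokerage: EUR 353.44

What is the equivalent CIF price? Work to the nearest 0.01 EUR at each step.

Not relevant to the conversion: inland to port — on the seller under both CFR and CIF; already in the CFR price and stays in the CIF price. brokerage — on the buyer under both terms; not part of either seller's price.
From CFR to CIF, the seller additionally bears: insurance.
CIF price = 5940.00 + 414.50 = 6354.50

CIF price: EUR 6354.50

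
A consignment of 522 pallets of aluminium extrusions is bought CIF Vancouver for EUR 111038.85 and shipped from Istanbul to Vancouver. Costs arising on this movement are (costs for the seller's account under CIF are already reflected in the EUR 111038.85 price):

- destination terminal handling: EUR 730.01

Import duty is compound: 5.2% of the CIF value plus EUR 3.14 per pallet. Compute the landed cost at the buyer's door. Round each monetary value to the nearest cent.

Total landed cost: EUR 119181.96

CIF: the seller pays costs through ocean freight and marine insurance to the destination port.
The CIF price already equals the CIF value: 111038.85
Ad valorem component: 111038.85 × 5.2% = 5774.02
Specific component: 522 × 3.14 = 1639.08
Import duty = 5774.02 + 1639.08 = 7413.10
Buyer bears: destination terminal 730.01 + duty 7413.10 = 8143.11
Landed cost = invoice 111038.85 + 8143.11 = 119181.96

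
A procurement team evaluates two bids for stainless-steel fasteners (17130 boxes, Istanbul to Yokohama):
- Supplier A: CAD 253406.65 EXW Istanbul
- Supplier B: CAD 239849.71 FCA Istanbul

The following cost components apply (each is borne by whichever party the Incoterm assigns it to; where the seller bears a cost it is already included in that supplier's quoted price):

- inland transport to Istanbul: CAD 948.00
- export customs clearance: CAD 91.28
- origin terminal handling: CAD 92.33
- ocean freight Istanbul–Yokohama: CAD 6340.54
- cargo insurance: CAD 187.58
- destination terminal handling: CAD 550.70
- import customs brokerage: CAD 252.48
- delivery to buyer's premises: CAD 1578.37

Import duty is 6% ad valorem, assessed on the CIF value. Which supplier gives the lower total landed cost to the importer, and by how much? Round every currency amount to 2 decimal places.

Supplier B is cheaper by CAD 15471.99

Supplier A (EXW):
CIF value = EXW price + inland to port + export clearance + origin terminal + freight + insurance = 253406.65 + 948.00 + 91.28 + 92.33 + 6340.54 + 187.58 = 261066.38
Import duty = 261066.38 × 6% = 15663.98
Buyer bears (A): 948.00 + 91.28 + 92.33 + 6340.54 + 187.58 + 550.70 + 252.48 + 1578.37 = 10041.28
Landed cost (A) = invoice 253406.65 + 10041.28 + duty 15663.98 = 279111.91
Supplier B (FCA):
CIF value = FCA price + origin terminal + freight + insurance = 239849.71 + 92.33 + 6340.54 + 187.58 = 246470.16
Import duty = 246470.16 × 6% = 14788.21
Buyer bears (B): 92.33 + 6340.54 + 187.58 + 550.70 + 252.48 + 1578.37 = 9002.00
Landed cost (B) = invoice 239849.71 + 9002.00 + duty 14788.21 = 263639.92
Difference = |279111.91 − 263639.92| = 15471.99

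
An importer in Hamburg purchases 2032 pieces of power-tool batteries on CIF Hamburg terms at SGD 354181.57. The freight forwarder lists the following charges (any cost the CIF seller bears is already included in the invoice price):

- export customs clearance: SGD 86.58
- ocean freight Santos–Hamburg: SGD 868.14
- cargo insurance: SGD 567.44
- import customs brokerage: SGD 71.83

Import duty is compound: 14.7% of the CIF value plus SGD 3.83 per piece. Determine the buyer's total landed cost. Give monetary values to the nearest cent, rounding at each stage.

CIF: the seller pays costs through ocean freight and marine insurance to the destination port.
Already in the invoice (seller's account under CIF): export clearance, freight, insurance — exclude.
The CIF price already equals the CIF value: 354181.57
Ad valorem component: 354181.57 × 14.7% = 52064.69
Specific component: 2032 × 3.83 = 7782.56
Import duty = 52064.69 + 7782.56 = 59847.25
Buyer bears: brokerage 71.83 + duty 59847.25 = 59919.08
Landed cost = invoice 354181.57 + 59919.08 = 414100.65

Total landed cost: SGD 414100.65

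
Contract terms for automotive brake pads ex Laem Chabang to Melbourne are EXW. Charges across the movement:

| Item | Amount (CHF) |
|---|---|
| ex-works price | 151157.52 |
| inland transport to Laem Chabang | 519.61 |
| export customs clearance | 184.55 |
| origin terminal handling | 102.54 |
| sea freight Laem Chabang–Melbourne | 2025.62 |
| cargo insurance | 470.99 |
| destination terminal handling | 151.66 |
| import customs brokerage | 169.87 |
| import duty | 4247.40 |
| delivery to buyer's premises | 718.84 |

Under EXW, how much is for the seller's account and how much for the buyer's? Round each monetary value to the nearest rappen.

Seller: CHF 151157.52; buyer: CHF 8591.08

EXW: the seller makes goods available at their premises; the buyer bears all onward costs.
Seller's account: goods 151157.52 = 151157.52
Buyer's account: inland to port 519.61 + export clearance 184.55 + origin terminal 102.54 + freight 2025.62 + insurance 470.99 + destination terminal 151.66 + brokerage 169.87 + duty 4247.40 + delivery 718.84 = 8591.08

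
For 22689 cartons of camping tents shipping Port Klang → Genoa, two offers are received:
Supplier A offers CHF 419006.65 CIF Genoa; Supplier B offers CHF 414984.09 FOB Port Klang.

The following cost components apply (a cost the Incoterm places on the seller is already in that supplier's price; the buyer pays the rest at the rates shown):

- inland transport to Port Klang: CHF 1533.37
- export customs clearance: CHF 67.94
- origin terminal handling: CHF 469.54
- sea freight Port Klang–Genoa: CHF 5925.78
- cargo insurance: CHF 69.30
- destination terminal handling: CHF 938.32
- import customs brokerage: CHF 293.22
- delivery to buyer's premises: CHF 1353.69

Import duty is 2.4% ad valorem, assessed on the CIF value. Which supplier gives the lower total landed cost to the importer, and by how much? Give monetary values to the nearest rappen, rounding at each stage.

Supplier A is cheaper by CHF 2019.86

Supplier A (CIF):
The CIF price already equals the CIF value: 419006.65
Import duty = 419006.65 × 2.4% = 10056.16
Buyer bears (A): 938.32 + 293.22 + 1353.69 = 2585.23
Landed cost (A) = invoice 419006.65 + 2585.23 + duty 10056.16 = 431648.04
Supplier B (FOB):
CIF value = FOB price + freight + insurance = 414984.09 + 5925.78 + 69.30 = 420979.17
Import duty = 420979.17 × 2.4% = 10103.50
Buyer bears (B): 5925.78 + 69.30 + 938.32 + 293.22 + 1353.69 = 8580.31
Landed cost (B) = invoice 414984.09 + 8580.31 + duty 10103.50 = 433667.90
Difference = |431648.04 − 433667.90| = 2019.86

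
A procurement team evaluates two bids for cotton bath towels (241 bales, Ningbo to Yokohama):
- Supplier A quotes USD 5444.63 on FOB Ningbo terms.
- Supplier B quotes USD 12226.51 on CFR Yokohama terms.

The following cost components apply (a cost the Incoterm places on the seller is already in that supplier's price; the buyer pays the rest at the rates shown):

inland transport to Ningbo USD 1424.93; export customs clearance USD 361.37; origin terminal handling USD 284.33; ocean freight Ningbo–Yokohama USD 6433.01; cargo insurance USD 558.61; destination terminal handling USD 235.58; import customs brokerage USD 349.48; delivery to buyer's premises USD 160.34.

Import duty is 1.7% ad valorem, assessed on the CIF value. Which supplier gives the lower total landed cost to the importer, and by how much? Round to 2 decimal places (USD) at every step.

Supplier A (FOB):
CIF value = FOB price + freight + insurance = 5444.63 + 6433.01 + 558.61 = 12436.25
Import duty = 12436.25 × 1.7% = 211.42
Buyer bears (A): 6433.01 + 558.61 + 235.58 + 349.48 + 160.34 = 7737.02
Landed cost (A) = invoice 5444.63 + 7737.02 + duty 211.42 = 13393.07
Supplier B (CFR):
CIF value = CFR price + insurance = 12226.51 + 558.61 = 12785.12
Import duty = 12785.12 × 1.7% = 217.35
Buyer bears (B): 558.61 + 235.58 + 349.48 + 160.34 = 1304.01
Landed cost (B) = invoice 12226.51 + 1304.01 + duty 217.35 = 13747.87
Difference = |13393.07 − 13747.87| = 354.80

Supplier A is cheaper by USD 354.80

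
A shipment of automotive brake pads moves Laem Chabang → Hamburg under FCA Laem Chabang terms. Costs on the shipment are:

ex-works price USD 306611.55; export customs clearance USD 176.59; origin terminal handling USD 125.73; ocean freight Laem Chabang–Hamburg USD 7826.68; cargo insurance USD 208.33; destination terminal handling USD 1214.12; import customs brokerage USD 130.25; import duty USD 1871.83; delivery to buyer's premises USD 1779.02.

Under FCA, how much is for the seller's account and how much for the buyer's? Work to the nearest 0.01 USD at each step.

FCA: the seller delivers export-cleared goods to the carrier; the buyer bears costs from that point.
Seller's account: goods 306611.55 + export clearance 176.59 = 306788.14
Buyer's account: origin terminal 125.73 + freight 7826.68 + insurance 208.33 + destination terminal 1214.12 + brokerage 130.25 + duty 1871.83 + delivery 1779.02 = 13155.96

Seller: USD 306788.14; buyer: USD 13155.96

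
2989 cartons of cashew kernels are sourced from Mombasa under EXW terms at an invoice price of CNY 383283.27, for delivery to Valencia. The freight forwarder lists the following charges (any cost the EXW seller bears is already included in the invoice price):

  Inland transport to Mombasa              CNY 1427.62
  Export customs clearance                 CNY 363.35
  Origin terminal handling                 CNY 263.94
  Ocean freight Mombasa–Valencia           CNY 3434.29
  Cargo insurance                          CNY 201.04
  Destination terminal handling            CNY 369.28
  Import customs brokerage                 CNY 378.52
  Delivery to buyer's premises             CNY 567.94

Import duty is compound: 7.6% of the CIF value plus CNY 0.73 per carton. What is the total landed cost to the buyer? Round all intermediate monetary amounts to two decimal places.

EXW: the seller makes goods available at their premises; the buyer bears all onward costs.
CIF value = EXW price + inland to port + export clearance + origin terminal + freight + insurance = 383283.27 + 1427.62 + 363.35 + 263.94 + 3434.29 + 201.04 = 388973.51
Ad valorem component: 388973.51 × 7.6% = 29561.99
Specific component: 2989 × 0.73 = 2181.97
Import duty = 29561.99 + 2181.97 = 31743.96
Buyer bears: inland to port 1427.62 + export clearance 363.35 + origin terminal 263.94 + freight 3434.29 + insurance 201.04 + destination terminal 369.28 + brokerage 378.52 + delivery 567.94 + duty 31743.96 = 38749.94
Landed cost = invoice 383283.27 + 38749.94 = 422033.21

Total landed cost: CNY 422033.21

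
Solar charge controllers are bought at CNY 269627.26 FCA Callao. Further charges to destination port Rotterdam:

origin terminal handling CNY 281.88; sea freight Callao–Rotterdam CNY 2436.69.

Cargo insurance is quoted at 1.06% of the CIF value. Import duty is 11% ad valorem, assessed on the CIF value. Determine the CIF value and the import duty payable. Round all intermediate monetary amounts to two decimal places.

CIF value: CNY 275263.62; import duty: CNY 30279.00

Let C be the CIF value. C = FCA price + pre-shipment costs + freight + 1.06% × C
C − 1.06% × C = 269627.26 + 281.88 + 2436.69
0.9894 × C = 272345.83
C = 272345.83 / 0.9894 = 275263.62
Insurance premium = 1.06% × 275263.62 = 2917.79
Import duty = 275263.62 × 11% = 30279.00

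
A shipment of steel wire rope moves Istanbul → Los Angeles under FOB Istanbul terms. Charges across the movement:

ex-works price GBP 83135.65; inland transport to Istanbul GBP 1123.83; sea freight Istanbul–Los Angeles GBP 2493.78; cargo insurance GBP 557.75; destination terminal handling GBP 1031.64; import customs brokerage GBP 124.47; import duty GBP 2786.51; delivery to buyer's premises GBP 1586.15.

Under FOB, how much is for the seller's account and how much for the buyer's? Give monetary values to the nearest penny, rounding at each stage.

Seller: GBP 84259.48; buyer: GBP 8580.30

FOB: the seller bears costs until goods are on board at the origin port; the buyer bears freight, insurance and all costs thereafter.
Seller's account: goods 83135.65 + inland to port 1123.83 = 84259.48
Buyer's account: freight 2493.78 + insurance 557.75 + destination terminal 1031.64 + brokerage 124.47 + duty 2786.51 + delivery 1586.15 = 8580.30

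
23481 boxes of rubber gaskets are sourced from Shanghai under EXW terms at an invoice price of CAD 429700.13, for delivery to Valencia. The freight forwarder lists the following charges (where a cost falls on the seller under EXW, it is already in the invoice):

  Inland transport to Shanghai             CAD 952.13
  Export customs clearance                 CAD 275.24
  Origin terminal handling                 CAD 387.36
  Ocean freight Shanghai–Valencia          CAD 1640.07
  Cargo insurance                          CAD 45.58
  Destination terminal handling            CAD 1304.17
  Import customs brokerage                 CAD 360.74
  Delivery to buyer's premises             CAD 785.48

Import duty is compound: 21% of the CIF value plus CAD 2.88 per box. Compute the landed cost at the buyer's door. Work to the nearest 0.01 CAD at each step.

Total landed cost: CAD 594006.29

EXW: the seller makes goods available at their premises; the buyer bears all onward costs.
CIF value = EXW price + inland to port + export clearance + origin terminal + freight + insurance = 429700.13 + 952.13 + 275.24 + 387.36 + 1640.07 + 45.58 = 433000.51
Ad valorem component: 433000.51 × 21% = 90930.11
Specific component: 23481 × 2.88 = 67625.28
Import duty = 90930.11 + 67625.28 = 158555.39
Buyer bears: inland to port 952.13 + export clearance 275.24 + origin terminal 387.36 + freight 1640.07 + insurance 45.58 + destination terminal 1304.17 + brokerage 360.74 + delivery 785.48 + duty 158555.39 = 164306.16
Landed cost = invoice 429700.13 + 164306.16 = 594006.29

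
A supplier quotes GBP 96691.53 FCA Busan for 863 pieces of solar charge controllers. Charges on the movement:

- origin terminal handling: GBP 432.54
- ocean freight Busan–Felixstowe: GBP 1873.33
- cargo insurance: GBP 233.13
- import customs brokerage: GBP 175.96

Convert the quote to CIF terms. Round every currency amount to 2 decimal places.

Not relevant to the conversion: brokerage — on the buyer under both terms; not part of either seller's price.
From FCA to CIF, the seller additionally bears: origin terminal, freight, insurance.
CIF price = 96691.53 + 432.54 + 1873.33 + 233.13 = 99230.53

CIF price: GBP 99230.53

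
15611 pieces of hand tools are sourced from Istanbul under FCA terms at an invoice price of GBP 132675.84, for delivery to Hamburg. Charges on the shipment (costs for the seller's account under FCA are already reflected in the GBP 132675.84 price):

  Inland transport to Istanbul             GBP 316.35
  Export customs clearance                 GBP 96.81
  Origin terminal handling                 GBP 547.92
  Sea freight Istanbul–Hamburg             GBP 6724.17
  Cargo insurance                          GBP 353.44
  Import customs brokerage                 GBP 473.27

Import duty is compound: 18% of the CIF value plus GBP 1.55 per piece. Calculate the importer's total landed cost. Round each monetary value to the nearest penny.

Total landed cost: GBP 190225.94

FCA: the seller delivers export-cleared goods to the carrier; the buyer bears costs from that point.
Already in the invoice (seller's account under FCA): inland to port, export clearance — exclude.
CIF value = FCA price + origin terminal + freight + insurance = 132675.84 + 547.92 + 6724.17 + 353.44 = 140301.37
Ad valorem component: 140301.37 × 18% = 25254.25
Specific component: 15611 × 1.55 = 24197.05
Import duty = 25254.25 + 24197.05 = 49451.30
Buyer bears: origin terminal 547.92 + freight 6724.17 + insurance 353.44 + brokerage 473.27 + duty 49451.30 = 57550.10
Landed cost = invoice 132675.84 + 57550.10 = 190225.94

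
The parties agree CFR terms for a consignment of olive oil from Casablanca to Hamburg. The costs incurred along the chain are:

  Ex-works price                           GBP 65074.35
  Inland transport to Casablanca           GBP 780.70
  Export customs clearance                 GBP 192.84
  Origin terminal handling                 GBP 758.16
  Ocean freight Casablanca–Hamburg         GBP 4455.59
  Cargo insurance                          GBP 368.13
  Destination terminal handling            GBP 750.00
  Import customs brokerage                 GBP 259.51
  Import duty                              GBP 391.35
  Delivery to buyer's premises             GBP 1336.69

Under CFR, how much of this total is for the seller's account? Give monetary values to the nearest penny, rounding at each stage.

Seller's account: GBP 71261.64

CFR: the seller pays costs through ocean freight to the destination port, but not insurance.
Seller's account: goods 65074.35 + inland to port 780.70 + export clearance 192.84 + origin terminal 758.16 + freight 4455.59 = 71261.64
Buyer's account: insurance 368.13 + destination terminal 750.00 + brokerage 259.51 + duty 391.35 + delivery 1336.69 = 3105.68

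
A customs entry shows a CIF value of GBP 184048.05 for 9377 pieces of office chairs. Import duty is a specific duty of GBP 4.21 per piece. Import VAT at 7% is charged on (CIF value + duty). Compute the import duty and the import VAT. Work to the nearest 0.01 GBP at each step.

Import duty: GBP 39477.17; import VAT: GBP 15646.77

Import duty = 9377 × 4.21 = 39477.17
VAT base = CIF + duty = 184048.05 + 39477.17 = 223525.22
Import VAT = 223525.22 × 7% = 15646.77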